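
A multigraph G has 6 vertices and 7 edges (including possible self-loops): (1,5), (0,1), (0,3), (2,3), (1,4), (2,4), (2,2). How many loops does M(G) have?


In a graphic matroid, a loop is a self-loop edge (u,u) with rank 0.
Examining all 7 edges for self-loops...
Self-loops found: (2,2)
Number of loops = 1.

1


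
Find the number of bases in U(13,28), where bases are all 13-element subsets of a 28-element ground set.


Bases of U(13,28) are all 13-element subsets of the 28-element ground set.
Number of bases = C(28,13).
C(28,13) = 28! / (13! * 15!) = 37442160.

37442160


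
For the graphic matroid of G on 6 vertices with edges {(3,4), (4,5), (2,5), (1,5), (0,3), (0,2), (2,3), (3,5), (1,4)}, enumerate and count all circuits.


A circuit in a graphic matroid = edge set of a simple cycle.
G has 6 vertices and 9 edges.
Enumerating all minimal edge subsets forming cycles...
Total circuits found: 10.

10


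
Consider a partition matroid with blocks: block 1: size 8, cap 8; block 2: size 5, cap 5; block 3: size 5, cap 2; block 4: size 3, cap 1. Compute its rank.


Rank of a partition matroid = sum of min(|Si|, ci) for each block.
= min(8,8) + min(5,5) + min(5,2) + min(3,1)
= 8 + 5 + 2 + 1
= 16.

16


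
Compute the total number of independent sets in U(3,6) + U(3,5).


For a direct sum, |I(M1+M2)| = |I(M1)| * |I(M2)|.
|I(U(3,6))| = sum C(6,k) for k=0..3 = 42.
|I(U(3,5))| = sum C(5,k) for k=0..3 = 26.
Total = 42 * 26 = 1092.

1092


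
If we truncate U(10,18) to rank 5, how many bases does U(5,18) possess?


Truncating U(10,18) to rank 5 gives U(5,18).
Bases of U(5,18) are all 5-element subsets of 18 elements.
Number of bases = C(18,5) = 8568.

8568


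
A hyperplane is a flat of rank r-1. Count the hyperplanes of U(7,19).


Hyperplanes of U(7,19) are flats of rank 6.
In a uniform matroid, these are exactly the (6)-element subsets.
Count = (19 choose 6) = 27132.

27132


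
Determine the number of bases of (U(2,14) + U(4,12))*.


(M1+M2)* = M1* + M2*.
M1* = U(12,14), bases: C(14,12) = 91.
M2* = U(8,12), bases: C(12,8) = 495.
|B(M*)| = 91 * 495 = 45045.

45045


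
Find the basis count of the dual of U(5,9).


The dual of U(r,n) is U(n-r, n) = U(4,9).
Bases of U(4,9) are all (4)-element subsets.
|B(M*)| = C(9,4) = (9 * 8 * 7 * 6) / (1 * 2 * 3 * 4) = 126.

126


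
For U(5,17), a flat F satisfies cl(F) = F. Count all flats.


Flats of U(5,17): every subset of size < 5 is a flat, plus E itself.
Count = C(17,0) + C(17,1) + C(17,2) + C(17,3) + C(17,4) + 1
     = 1 + 17 + 136 + 680 + 2380 + 1
     = 3215.

3215


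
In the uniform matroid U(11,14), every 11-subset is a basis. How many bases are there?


Bases of U(11,14) are all 11-element subsets of the 14-element ground set.
Number of bases = C(14,11).
(14 choose 11) = 364.

364


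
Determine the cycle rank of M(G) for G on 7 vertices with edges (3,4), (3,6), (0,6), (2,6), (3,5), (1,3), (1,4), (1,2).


Cycle rank (nullity) = |E| - r(M) = |E| - (|V| - c).
|E| = 8, |V| = 7, c = 1.
Nullity = 8 - (7 - 1) = 8 - 6 = 2.

2


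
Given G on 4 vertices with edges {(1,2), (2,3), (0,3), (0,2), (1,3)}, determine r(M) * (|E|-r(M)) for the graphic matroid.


r(M) = |V| - c = 4 - 1 = 3.
nullity = |E| - r(M) = 5 - 3 = 2.
Product = 3 * 2 = 6.

6


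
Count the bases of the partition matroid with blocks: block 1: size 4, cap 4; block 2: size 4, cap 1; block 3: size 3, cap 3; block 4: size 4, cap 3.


A basis picks exactly ci elements from block i.
Number of bases = product of C(|Si|, ci).
= C(4,4) * C(4,1) * C(3,3) * C(4,3)
= 1 * 4 * 1 * 4
= 16.

16


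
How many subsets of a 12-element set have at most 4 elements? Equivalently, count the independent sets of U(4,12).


Independent sets of U(4,12) are all subsets of size <= 4.
Count = (12 choose 0) + (12 choose 1) + (12 choose 2) + (12 choose 3) + (12 choose 4)
     = 1 + 12 + 66 + 220 + 495
     = 794.

794


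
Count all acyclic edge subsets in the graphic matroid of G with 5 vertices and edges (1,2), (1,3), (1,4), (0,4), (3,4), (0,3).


An independent set in a graphic matroid is an acyclic edge subset.
G has 5 vertices and 6 edges.
Enumerate all 2^6 = 64 subsets, checking for acyclicity.
Total independent sets = 48.

48


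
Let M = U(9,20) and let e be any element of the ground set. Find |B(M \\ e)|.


Deleting e from U(9,20) gives U(9,19) since n > r.
Bases of U(9,19) = C(19,9) = 92378.

92378


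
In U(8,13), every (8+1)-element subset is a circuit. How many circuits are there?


In U(8,13), circuits are the (9)-element subsets.
Any set of 9 elements is dependent, and removing any one element gives
an independent set of size 8, so it is a minimal dependent set.
Number of circuits = C(13,9) = 715.

715


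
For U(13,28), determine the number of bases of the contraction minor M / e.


Contracting e from U(13,28) gives U(12,27).
Bases of U(12,27) = C(27,12) = 17383860.

17383860


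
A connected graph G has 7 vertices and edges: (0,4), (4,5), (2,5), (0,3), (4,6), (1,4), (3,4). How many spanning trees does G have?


By Kirchhoff's matrix tree theorem, the number of spanning trees equals
the determinant of any cofactor of the Laplacian matrix L.
G has 7 vertices and 7 edges.
Computing the (6 x 6) cofactor determinant gives 3.

3


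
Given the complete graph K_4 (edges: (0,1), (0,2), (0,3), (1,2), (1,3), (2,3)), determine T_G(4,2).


T(K_4; x,y) = x^3 + 3x^2 + 4xy + 2x + y^3 + 3y^2 + 2y.
Substituting x=4, y=2:
= 64 + 48 + 32 + 8 + 8 + 12 + 4
= 176.

176


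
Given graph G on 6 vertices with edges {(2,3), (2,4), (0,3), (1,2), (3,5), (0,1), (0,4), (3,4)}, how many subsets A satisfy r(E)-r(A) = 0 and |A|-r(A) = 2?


R(x,y) = sum over A in 2^E of x^(r(E)-r(A)) * y^(|A|-r(A)).
G has 6 vertices, 8 edges. r(E) = 5.
Enumerate all 2^8 = 256 subsets.
Count subsets with r(E)-r(A)=0 and |A|-r(A)=2: 7.

7


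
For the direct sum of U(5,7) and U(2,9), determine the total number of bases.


Bases of a direct sum M1 + M2: |B| = |B(M1)| * |B(M2)|.
|B(U(5,7))| = C(7,5) = 21.
|B(U(2,9))| = C(9,2) = 36.
Total bases = 21 * 36 = 756.

756


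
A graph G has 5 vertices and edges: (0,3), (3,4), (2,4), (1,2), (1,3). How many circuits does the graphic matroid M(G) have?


A circuit in a graphic matroid = edge set of a simple cycle.
G has 5 vertices and 5 edges.
Enumerating all minimal edge subsets forming cycles...
Total circuits found: 1.

1


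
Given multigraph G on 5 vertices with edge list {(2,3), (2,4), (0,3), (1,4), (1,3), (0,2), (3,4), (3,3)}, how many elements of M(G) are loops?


In a graphic matroid, a loop is a self-loop edge (u,u) with rank 0.
Examining all 8 edges for self-loops...
Self-loops found: (3,3)
Number of loops = 1.

1


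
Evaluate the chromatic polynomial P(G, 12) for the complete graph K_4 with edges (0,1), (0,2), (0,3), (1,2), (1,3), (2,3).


P(K_4, k) = k(k-1)(k-2)...(k-3).
P(12) = (12) * (11) * (10) * (9) = 11880.

11880


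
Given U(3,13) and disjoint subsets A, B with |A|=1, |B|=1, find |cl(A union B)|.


|A union B| = 1 + 1 = 2 (disjoint).
In U(3,13), cl(S) = S if |S| < 3, else cl(S) = E.
Since 2 < 3, cl(A union B) = A union B.
|cl(A union B)| = 2.

2


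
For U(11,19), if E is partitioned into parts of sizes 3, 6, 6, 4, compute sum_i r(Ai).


r(Ai) = min(|Ai|, 11) for each part.
Sum = min(3,11) + min(6,11) + min(6,11) + min(4,11)
    = 3 + 6 + 6 + 4
    = 19.

19


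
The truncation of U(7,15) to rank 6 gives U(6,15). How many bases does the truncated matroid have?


Truncating U(7,15) to rank 6 gives U(6,15).
Bases of U(6,15) are all 6-element subsets of 15 elements.
Number of bases = C(15,6) = 15! / (6! * 9!) = 5005.

5005


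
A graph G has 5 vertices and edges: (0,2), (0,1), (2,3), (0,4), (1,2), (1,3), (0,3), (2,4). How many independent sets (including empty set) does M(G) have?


An independent set in a graphic matroid is an acyclic edge subset.
G has 5 vertices and 8 edges.
Enumerate all 2^8 = 256 subsets, checking for acyclicity.
Total independent sets = 128.

128


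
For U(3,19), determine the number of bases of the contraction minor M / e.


Contracting e from U(3,19) gives U(2,18).
Bases of U(2,18) = C(18,2) = (18 * 17) / (1 * 2) = 153.

153


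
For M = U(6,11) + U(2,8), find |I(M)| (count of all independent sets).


For a direct sum, |I(M1+M2)| = |I(M1)| * |I(M2)|.
|I(U(6,11))| = sum C(11,k) for k=0..6 = 1486.
|I(U(2,8))| = sum C(8,k) for k=0..2 = 37.
Total = 1486 * 37 = 54982.

54982


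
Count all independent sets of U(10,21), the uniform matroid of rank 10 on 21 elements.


Independent sets of U(10,21) are all subsets of size <= 10.
Count = C(21,0) + C(21,1) + C(21,2) + C(21,3) + C(21,4) + C(21,5) + C(21,6) + C(21,7) + C(21,8) + C(21,9) + C(21,10)
     = 1 + 21 + 210 + 1330 + 5985 + 20349 + 54264 + 116280 + 203490 + 293930 + 352716
     = 1048576.

1048576


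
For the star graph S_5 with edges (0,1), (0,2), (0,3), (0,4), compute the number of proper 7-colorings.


P(tree, k) = k * (k-1)^(4) for any tree on 5 vertices.
P(7) = 7 * 6^4 = 7 * 1296 = 9072.

9072


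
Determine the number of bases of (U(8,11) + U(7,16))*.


(M1+M2)* = M1* + M2*.
M1* = U(3,11), bases: C(11,3) = 165.
M2* = U(9,16), bases: C(16,9) = 11440.
|B(M*)| = 165 * 11440 = 1887600.

1887600


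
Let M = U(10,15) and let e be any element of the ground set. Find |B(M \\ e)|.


Deleting e from U(10,15) gives U(10,14) since n > r.
Bases of U(10,14) = (14 choose 10) = 1001.

1001


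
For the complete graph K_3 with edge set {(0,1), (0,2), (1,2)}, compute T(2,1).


T(K_3; x,y) = x^2 + x + y.
T(2,1) = 4 + 2 + 1 = 7.

7


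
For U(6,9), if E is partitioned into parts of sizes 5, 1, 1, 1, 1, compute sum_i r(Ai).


r(Ai) = min(|Ai|, 6) for each part.
Sum = min(5,6) + min(1,6) + min(1,6) + min(1,6) + min(1,6)
    = 5 + 1 + 1 + 1 + 1
    = 9.

9


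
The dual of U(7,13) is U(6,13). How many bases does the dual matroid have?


The dual of U(r,n) is U(n-r, n) = U(6,13).
Bases of U(6,13) are all (6)-element subsets.
|B(M*)| = (13 choose 6) = 1716.

1716


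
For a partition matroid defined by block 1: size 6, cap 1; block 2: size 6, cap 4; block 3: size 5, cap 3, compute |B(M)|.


A basis picks exactly ci elements from block i.
Number of bases = product of C(|Si|, ci).
= C(6,1) * C(6,4) * C(5,3)
= 6 * 15 * 10
= 900.

900


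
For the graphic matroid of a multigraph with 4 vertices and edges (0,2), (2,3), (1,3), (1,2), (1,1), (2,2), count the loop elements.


In a graphic matroid, a loop is a self-loop edge (u,u) with rank 0.
Examining all 6 edges for self-loops...
Self-loops found: (1,1), (2,2)
Number of loops = 2.

2


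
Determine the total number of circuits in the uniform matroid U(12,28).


In U(12,28), circuits are the (13)-element subsets.
Any set of 13 elements is dependent, and removing any one element gives
an independent set of size 12, so it is a minimal dependent set.
Number of circuits = C(28,13) = 37442160.

37442160


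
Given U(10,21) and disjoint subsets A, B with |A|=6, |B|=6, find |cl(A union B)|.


|A union B| = 6 + 6 = 12 (disjoint).
In U(10,21), cl(S) = S if |S| < 10, else cl(S) = E.
Since 12 >= 10, cl(A union B) = E.
|cl(A union B)| = 21.

21


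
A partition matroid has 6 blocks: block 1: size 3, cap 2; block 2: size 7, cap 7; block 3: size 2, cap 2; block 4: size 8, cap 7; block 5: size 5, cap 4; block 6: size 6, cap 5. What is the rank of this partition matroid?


Rank of a partition matroid = sum of min(|Si|, ci) for each block.
= min(3,2) + min(7,7) + min(2,2) + min(8,7) + min(5,4) + min(6,5)
= 2 + 7 + 2 + 7 + 4 + 5
= 27.

27


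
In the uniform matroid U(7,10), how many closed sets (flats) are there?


Flats of U(7,10): every subset of size < 7 is a flat, plus E itself.
Count = (10 choose 0) + (10 choose 1) + (10 choose 2) + (10 choose 3) + (10 choose 4) + (10 choose 5) + (10 choose 6) + 1
     = 1 + 10 + 45 + 120 + 210 + 252 + 210 + 1
     = 849.

849


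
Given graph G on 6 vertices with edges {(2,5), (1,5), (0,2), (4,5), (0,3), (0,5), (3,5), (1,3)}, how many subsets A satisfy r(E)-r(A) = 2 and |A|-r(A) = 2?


R(x,y) = sum over A in 2^E of x^(r(E)-r(A)) * y^(|A|-r(A)).
G has 6 vertices, 8 edges. r(E) = 5.
Enumerate all 2^8 = 256 subsets.
Count subsets with r(E)-r(A)=2 and |A|-r(A)=2: 2.

2


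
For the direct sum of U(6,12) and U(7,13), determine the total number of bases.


Bases of a direct sum M1 + M2: |B| = |B(M1)| * |B(M2)|.
|B(U(6,12))| = C(12,6) = 924.
|B(U(7,13))| = C(13,7) = 1716.
Total bases = 924 * 1716 = 1585584.

1585584


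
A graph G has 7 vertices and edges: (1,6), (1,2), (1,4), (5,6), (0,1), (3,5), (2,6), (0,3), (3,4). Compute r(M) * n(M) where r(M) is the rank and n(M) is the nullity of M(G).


r(M) = |V| - c = 7 - 1 = 6.
nullity = |E| - r(M) = 9 - 6 = 3.
Product = 6 * 3 = 18.

18


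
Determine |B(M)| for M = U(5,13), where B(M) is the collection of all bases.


Bases of U(5,13) are all 5-element subsets of the 13-element ground set.
Number of bases = C(13,5).
C(13,5) = 1287.

1287


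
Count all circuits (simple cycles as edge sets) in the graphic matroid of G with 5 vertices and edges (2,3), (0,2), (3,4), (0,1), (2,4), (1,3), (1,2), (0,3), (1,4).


A circuit in a graphic matroid = edge set of a simple cycle.
G has 5 vertices and 9 edges.
Enumerating all minimal edge subsets forming cycles...
Total circuits found: 22.

22


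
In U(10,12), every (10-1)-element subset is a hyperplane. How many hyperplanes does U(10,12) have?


Hyperplanes of U(10,12) are flats of rank 9.
In a uniform matroid, these are exactly the (9)-element subsets.
Count = C(12,9) = 220.

220


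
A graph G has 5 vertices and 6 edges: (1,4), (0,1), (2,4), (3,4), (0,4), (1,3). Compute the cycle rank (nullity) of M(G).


Cycle rank (nullity) = |E| - r(M) = |E| - (|V| - c).
|E| = 6, |V| = 5, c = 1.
Nullity = 6 - (5 - 1) = 6 - 4 = 2.

2


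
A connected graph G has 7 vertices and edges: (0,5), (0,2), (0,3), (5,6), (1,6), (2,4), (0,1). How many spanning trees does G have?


By Kirchhoff's matrix tree theorem, the number of spanning trees equals
the determinant of any cofactor of the Laplacian matrix L.
G has 7 vertices and 7 edges.
Computing the (6 x 6) cofactor determinant gives 4.

4


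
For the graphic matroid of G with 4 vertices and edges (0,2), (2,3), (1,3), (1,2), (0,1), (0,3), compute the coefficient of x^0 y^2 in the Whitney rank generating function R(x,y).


R(x,y) = sum over A in 2^E of x^(r(E)-r(A)) * y^(|A|-r(A)).
G has 4 vertices, 6 edges. r(E) = 3.
Enumerate all 2^6 = 64 subsets.
Count subsets with r(E)-r(A)=0 and |A|-r(A)=2: 6.

6


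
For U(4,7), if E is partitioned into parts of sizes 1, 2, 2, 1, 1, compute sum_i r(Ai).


r(Ai) = min(|Ai|, 4) for each part.
Sum = min(1,4) + min(2,4) + min(2,4) + min(1,4) + min(1,4)
    = 1 + 2 + 2 + 1 + 1
    = 7.

7


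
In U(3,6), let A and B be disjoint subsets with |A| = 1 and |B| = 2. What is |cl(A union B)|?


|A union B| = 1 + 2 = 3 (disjoint).
In U(3,6), cl(S) = S if |S| < 3, else cl(S) = E.
Since 3 >= 3, cl(A union B) = E.
|cl(A union B)| = 6.

6


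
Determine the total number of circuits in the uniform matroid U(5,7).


In U(5,7), circuits are the (6)-element subsets.
Any set of 6 elements is dependent, and removing any one element gives
an independent set of size 5, so it is a minimal dependent set.
Number of circuits = C(7,6) = 7! / (6! * 1!) = 7.

7


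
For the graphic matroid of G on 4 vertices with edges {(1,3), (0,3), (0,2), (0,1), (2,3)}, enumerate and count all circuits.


A circuit in a graphic matroid = edge set of a simple cycle.
G has 4 vertices and 5 edges.
Enumerating all minimal edge subsets forming cycles...
Total circuits found: 3.

3


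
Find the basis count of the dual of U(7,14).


The dual of U(r,n) is U(n-r, n) = U(7,14).
Bases of U(7,14) are all (7)-element subsets.
|B(M*)| = C(14,7) = 14! / (7! * 7!) = 3432.

3432


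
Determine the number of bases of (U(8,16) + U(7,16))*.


(M1+M2)* = M1* + M2*.
M1* = U(8,16), bases: C(16,8) = 12870.
M2* = U(9,16), bases: C(16,9) = 11440.
|B(M*)| = 12870 * 11440 = 147232800.

147232800


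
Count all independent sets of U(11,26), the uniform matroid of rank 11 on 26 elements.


Independent sets of U(11,26) are all subsets of size <= 11.
Count = C(26,0) + C(26,1) + C(26,2) + C(26,3) + C(26,4) + C(26,5) + C(26,6) + C(26,7) + C(26,8) + C(26,9) + C(26,10) + C(26,11)
     = 1 + 26 + 325 + 2600 + 14950 + 65780 + 230230 + 657800 + 1562275 + 3124550 + 5311735 + 7726160
     = 18696432.

18696432


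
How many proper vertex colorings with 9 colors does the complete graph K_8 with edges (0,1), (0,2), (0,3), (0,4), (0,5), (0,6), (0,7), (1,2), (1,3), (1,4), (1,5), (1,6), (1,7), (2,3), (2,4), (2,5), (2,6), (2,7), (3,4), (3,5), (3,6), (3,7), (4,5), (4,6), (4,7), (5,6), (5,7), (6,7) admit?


P(K_8, k) = k(k-1)(k-2)...(k-7).
P(9) = (9) * (8) * (7) * (6) * (5) * (4) * (3) * (2) = 362880.

362880


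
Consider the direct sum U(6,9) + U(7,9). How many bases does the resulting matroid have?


Bases of a direct sum M1 + M2: |B| = |B(M1)| * |B(M2)|.
|B(U(6,9))| = C(9,6) = 84.
|B(U(7,9))| = C(9,7) = 36.
Total bases = 84 * 36 = 3024.

3024


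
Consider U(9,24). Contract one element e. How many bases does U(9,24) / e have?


Contracting e from U(9,24) gives U(8,23).
Bases of U(8,23) = C(23,8) = 23! / (8! * 15!) = 490314.

490314


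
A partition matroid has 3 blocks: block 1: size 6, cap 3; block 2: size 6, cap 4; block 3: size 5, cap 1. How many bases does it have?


A basis picks exactly ci elements from block i.
Number of bases = product of C(|Si|, ci).
= C(6,3) * C(6,4) * C(5,1)
= 20 * 15 * 5
= 1500.

1500


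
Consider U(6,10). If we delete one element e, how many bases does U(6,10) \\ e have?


Deleting e from U(6,10) gives U(6,9) since n > r.
Bases of U(6,9) = C(9,6) = 9! / (6! * 3!) = 84.

84


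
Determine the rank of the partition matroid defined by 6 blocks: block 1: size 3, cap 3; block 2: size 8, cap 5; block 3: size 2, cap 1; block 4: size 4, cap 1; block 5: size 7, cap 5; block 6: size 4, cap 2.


Rank of a partition matroid = sum of min(|Si|, ci) for each block.
= min(3,3) + min(8,5) + min(2,1) + min(4,1) + min(7,5) + min(4,2)
= 3 + 5 + 1 + 1 + 5 + 2
= 17.

17


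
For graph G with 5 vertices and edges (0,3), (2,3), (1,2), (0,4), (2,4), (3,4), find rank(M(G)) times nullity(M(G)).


r(M) = |V| - c = 5 - 1 = 4.
nullity = |E| - r(M) = 6 - 4 = 2.
Product = 4 * 2 = 8.

8


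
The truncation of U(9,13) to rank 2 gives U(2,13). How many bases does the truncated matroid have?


Truncating U(9,13) to rank 2 gives U(2,13).
Bases of U(2,13) are all 2-element subsets of 13 elements.
Number of bases = C(13,2) = 13! / (2! * 11!) = 78.

78


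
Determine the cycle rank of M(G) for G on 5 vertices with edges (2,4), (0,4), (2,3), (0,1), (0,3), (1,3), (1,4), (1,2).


Cycle rank (nullity) = |E| - r(M) = |E| - (|V| - c).
|E| = 8, |V| = 5, c = 1.
Nullity = 8 - (5 - 1) = 8 - 4 = 4.

4


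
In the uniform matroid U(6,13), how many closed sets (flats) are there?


Flats of U(6,13): every subset of size < 6 is a flat, plus E itself.
Count = C(13,0) + C(13,1) + C(13,2) + C(13,3) + C(13,4) + C(13,5) + 1
     = 1 + 13 + 78 + 286 + 715 + 1287 + 1
     = 2381.

2381


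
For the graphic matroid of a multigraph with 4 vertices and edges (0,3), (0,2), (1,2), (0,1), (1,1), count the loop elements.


In a graphic matroid, a loop is a self-loop edge (u,u) with rank 0.
Examining all 5 edges for self-loops...
Self-loops found: (1,1)
Number of loops = 1.

1


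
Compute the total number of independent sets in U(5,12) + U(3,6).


For a direct sum, |I(M1+M2)| = |I(M1)| * |I(M2)|.
|I(U(5,12))| = sum C(12,k) for k=0..5 = 1586.
|I(U(3,6))| = sum C(6,k) for k=0..3 = 42.
Total = 1586 * 42 = 66612.

66612


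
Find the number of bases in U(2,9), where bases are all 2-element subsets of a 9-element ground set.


Bases of U(2,9) are all 2-element subsets of the 9-element ground set.
Number of bases = C(9,2).
C(9,2) = (9 * 8) / (1 * 2) = 36.

36


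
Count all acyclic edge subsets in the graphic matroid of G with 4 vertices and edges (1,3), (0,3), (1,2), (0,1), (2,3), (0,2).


An independent set in a graphic matroid is an acyclic edge subset.
G has 4 vertices and 6 edges.
Enumerate all 2^6 = 64 subsets, checking for acyclicity.
Total independent sets = 38.

38


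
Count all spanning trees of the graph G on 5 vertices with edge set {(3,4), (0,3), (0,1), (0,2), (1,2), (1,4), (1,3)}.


By Kirchhoff's matrix tree theorem, the number of spanning trees equals
the determinant of any cofactor of the Laplacian matrix L.
G has 5 vertices and 7 edges.
Computing the (4 x 4) cofactor determinant gives 21.

21


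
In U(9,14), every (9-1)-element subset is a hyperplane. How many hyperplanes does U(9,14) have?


Hyperplanes of U(9,14) are flats of rank 8.
In a uniform matroid, these are exactly the (8)-element subsets.
Count = (14 choose 8) = 3003.

3003


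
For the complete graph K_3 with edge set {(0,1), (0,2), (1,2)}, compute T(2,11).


T(K_3; x,y) = x^2 + x + y.
T(2,11) = 4 + 2 + 11 = 17.

17


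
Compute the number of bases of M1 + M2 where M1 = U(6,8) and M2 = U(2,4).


Bases of a direct sum M1 + M2: |B| = |B(M1)| * |B(M2)|.
|B(U(6,8))| = C(8,6) = 28.
|B(U(2,4))| = C(4,2) = 6.
Total bases = 28 * 6 = 168.

168


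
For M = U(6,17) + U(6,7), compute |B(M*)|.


(M1+M2)* = M1* + M2*.
M1* = U(11,17), bases: C(17,11) = 12376.
M2* = U(1,7), bases: C(7,1) = 7.
|B(M*)| = 12376 * 7 = 86632.

86632


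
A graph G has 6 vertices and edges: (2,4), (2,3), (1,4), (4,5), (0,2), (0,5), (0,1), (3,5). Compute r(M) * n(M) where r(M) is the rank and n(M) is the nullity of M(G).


r(M) = |V| - c = 6 - 1 = 5.
nullity = |E| - r(M) = 8 - 5 = 3.
Product = 5 * 3 = 15.

15


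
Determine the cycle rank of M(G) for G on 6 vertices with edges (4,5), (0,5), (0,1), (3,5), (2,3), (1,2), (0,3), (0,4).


Cycle rank (nullity) = |E| - r(M) = |E| - (|V| - c).
|E| = 8, |V| = 6, c = 1.
Nullity = 8 - (6 - 1) = 8 - 5 = 3.

3


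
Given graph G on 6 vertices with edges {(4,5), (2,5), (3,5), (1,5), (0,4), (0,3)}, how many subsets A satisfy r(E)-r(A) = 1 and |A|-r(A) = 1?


R(x,y) = sum over A in 2^E of x^(r(E)-r(A)) * y^(|A|-r(A)).
G has 6 vertices, 6 edges. r(E) = 5.
Enumerate all 2^6 = 64 subsets.
Count subsets with r(E)-r(A)=1 and |A|-r(A)=1: 2.

2


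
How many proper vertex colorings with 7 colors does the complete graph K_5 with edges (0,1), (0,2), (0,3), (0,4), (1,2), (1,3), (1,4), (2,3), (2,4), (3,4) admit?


P(K_5, k) = k(k-1)(k-2)...(k-4).
P(7) = (7) * (6) * (5) * (4) * (3) = 2520.

2520


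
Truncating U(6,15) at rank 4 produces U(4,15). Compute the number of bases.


Truncating U(6,15) to rank 4 gives U(4,15).
Bases of U(4,15) are all 4-element subsets of 15 elements.
Number of bases = (15 choose 4) = 1365.

1365


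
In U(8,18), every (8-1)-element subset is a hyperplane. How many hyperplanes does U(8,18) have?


Hyperplanes of U(8,18) are flats of rank 7.
In a uniform matroid, these are exactly the (7)-element subsets.
Count = C(18,7) = 31824.

31824


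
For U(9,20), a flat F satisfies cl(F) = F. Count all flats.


Flats of U(9,20): every subset of size < 9 is a flat, plus E itself.
Count = (20 choose 0) + (20 choose 1) + (20 choose 2) + (20 choose 3) + (20 choose 4) + (20 choose 5) + (20 choose 6) + (20 choose 7) + (20 choose 8) + 1
     = 1 + 20 + 190 + 1140 + 4845 + 15504 + 38760 + 77520 + 125970 + 1
     = 263951.

263951


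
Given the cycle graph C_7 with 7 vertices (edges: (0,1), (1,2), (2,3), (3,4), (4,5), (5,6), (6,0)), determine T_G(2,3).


T(C_7; x,y) = x + x^2 + ... + x^(6) + y.
T(2,3) = 2^1 + 2^2 + 2^3 + 2^4 + 2^5 + 2^6 + 3
= 2 + 4 + 8 + 16 + 32 + 64 + 3
= 129.

129


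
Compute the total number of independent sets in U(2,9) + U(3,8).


For a direct sum, |I(M1+M2)| = |I(M1)| * |I(M2)|.
|I(U(2,9))| = sum C(9,k) for k=0..2 = 46.
|I(U(3,8))| = sum C(8,k) for k=0..3 = 93.
Total = 46 * 93 = 4278.

4278


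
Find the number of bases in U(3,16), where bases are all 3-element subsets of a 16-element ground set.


Bases of U(3,16) are all 3-element subsets of the 16-element ground set.
Number of bases = C(16,3).
C(16,3) = (16 * 15 * 14) / (1 * 2 * 3) = 560.

560


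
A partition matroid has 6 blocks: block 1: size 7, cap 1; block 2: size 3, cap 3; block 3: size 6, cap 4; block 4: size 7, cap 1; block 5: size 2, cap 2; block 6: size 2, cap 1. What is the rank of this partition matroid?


Rank of a partition matroid = sum of min(|Si|, ci) for each block.
= min(7,1) + min(3,3) + min(6,4) + min(7,1) + min(2,2) + min(2,1)
= 1 + 3 + 4 + 1 + 2 + 1
= 12.

12


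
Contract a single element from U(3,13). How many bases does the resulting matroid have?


Contracting e from U(3,13) gives U(2,12).
Bases of U(2,12) = C(12,2) = 12! / (2! * 10!) = 66.

66


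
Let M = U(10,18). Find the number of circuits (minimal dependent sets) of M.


In U(10,18), circuits are the (11)-element subsets.
Any set of 11 elements is dependent, and removing any one element gives
an independent set of size 10, so it is a minimal dependent set.
Number of circuits = (18 choose 11) = 31824.

31824


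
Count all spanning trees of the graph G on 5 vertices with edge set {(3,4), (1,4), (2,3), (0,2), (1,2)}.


By Kirchhoff's matrix tree theorem, the number of spanning trees equals
the determinant of any cofactor of the Laplacian matrix L.
G has 5 vertices and 5 edges.
Computing the (4 x 4) cofactor determinant gives 4.

4


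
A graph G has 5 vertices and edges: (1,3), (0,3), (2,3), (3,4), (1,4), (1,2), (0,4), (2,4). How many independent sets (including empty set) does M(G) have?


An independent set in a graphic matroid is an acyclic edge subset.
G has 5 vertices and 8 edges.
Enumerate all 2^8 = 256 subsets, checking for acyclicity.
Total independent sets = 128.

128


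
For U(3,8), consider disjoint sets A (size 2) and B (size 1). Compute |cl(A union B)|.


|A union B| = 2 + 1 = 3 (disjoint).
In U(3,8), cl(S) = S if |S| < 3, else cl(S) = E.
Since 3 >= 3, cl(A union B) = E.
|cl(A union B)| = 8.

8


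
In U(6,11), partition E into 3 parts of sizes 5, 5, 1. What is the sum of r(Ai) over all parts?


r(Ai) = min(|Ai|, 6) for each part.
Sum = min(5,6) + min(5,6) + min(1,6)
    = 5 + 5 + 1
    = 11.

11


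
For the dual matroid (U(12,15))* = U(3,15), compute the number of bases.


The dual of U(r,n) is U(n-r, n) = U(3,15).
Bases of U(3,15) are all (3)-element subsets.
|B(M*)| = C(15,3) = 15! / (3! * 12!) = 455.

455


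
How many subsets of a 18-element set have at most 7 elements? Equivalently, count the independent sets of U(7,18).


Independent sets of U(7,18) are all subsets of size <= 7.
Count = (18 choose 0) + (18 choose 1) + (18 choose 2) + (18 choose 3) + (18 choose 4) + (18 choose 5) + (18 choose 6) + (18 choose 7)
     = 1 + 18 + 153 + 816 + 3060 + 8568 + 18564 + 31824
     = 63004.

63004


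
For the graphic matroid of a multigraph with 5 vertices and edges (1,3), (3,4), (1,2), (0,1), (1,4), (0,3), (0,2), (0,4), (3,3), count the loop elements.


In a graphic matroid, a loop is a self-loop edge (u,u) with rank 0.
Examining all 9 edges for self-loops...
Self-loops found: (3,3)
Number of loops = 1.

1


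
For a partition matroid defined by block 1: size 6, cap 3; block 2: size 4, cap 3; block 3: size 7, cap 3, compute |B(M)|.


A basis picks exactly ci elements from block i.
Number of bases = product of C(|Si|, ci).
= C(6,3) * C(4,3) * C(7,3)
= 20 * 4 * 35
= 2800.

2800


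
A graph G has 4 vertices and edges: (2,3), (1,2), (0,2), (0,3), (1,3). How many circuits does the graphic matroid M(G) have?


A circuit in a graphic matroid = edge set of a simple cycle.
G has 4 vertices and 5 edges.
Enumerating all minimal edge subsets forming cycles...
Total circuits found: 3.

3


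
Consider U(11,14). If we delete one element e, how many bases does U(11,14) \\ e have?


Deleting e from U(11,14) gives U(11,13) since n > r.
Bases of U(11,13) = C(13,11) = 78.

78


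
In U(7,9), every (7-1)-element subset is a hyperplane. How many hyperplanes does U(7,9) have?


Hyperplanes of U(7,9) are flats of rank 6.
In a uniform matroid, these are exactly the (6)-element subsets.
Count = C(9,6) = 9! / (6! * 3!) = 84.

84


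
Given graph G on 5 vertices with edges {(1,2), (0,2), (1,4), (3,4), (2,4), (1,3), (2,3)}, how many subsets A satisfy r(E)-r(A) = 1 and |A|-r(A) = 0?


R(x,y) = sum over A in 2^E of x^(r(E)-r(A)) * y^(|A|-r(A)).
G has 5 vertices, 7 edges. r(E) = 4.
Enumerate all 2^7 = 128 subsets.
Count subsets with r(E)-r(A)=1 and |A|-r(A)=0: 31.

31


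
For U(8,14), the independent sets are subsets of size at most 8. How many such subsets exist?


Independent sets of U(8,14) are all subsets of size <= 8.
Count = C(14,0) + C(14,1) + C(14,2) + C(14,3) + C(14,4) + C(14,5) + C(14,6) + C(14,7) + C(14,8)
     = 1 + 14 + 91 + 364 + 1001 + 2002 + 3003 + 3432 + 3003
     = 12911.

12911


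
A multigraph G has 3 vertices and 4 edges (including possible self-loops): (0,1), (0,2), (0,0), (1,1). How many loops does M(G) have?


In a graphic matroid, a loop is a self-loop edge (u,u) with rank 0.
Examining all 4 edges for self-loops...
Self-loops found: (0,0), (1,1)
Number of loops = 2.

2


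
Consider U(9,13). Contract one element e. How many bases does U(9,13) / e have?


Contracting e from U(9,13) gives U(8,12).
Bases of U(8,12) = C(12,8) = 12! / (8! * 4!) = 495.

495


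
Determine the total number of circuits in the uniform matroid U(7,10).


In U(7,10), circuits are the (8)-element subsets.
Any set of 8 elements is dependent, and removing any one element gives
an independent set of size 7, so it is a minimal dependent set.
Number of circuits = (10 choose 8) = 45.

45


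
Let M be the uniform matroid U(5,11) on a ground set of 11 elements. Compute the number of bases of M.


Bases of U(5,11) are all 5-element subsets of the 11-element ground set.
Number of bases = C(11,5).
C(11,5) = 11! / (5! * 6!) = 462.

462


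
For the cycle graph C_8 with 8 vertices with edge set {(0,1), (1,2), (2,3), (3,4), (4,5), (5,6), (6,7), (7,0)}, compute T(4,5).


T(C_8; x,y) = x + x^2 + ... + x^(7) + y.
T(4,5) = 4^1 + 4^2 + 4^3 + 4^4 + 4^5 + 4^6 + 4^7 + 5
= 4 + 16 + 64 + 256 + 1024 + 4096 + 16384 + 5
= 21849.

21849


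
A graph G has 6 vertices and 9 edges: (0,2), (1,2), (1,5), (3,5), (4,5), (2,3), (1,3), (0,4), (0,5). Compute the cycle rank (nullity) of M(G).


Cycle rank (nullity) = |E| - r(M) = |E| - (|V| - c).
|E| = 9, |V| = 6, c = 1.
Nullity = 9 - (6 - 1) = 9 - 5 = 4.

4


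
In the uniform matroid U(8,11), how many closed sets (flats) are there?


Flats of U(8,11): every subset of size < 8 is a flat, plus E itself.
Count = C(11,0) + C(11,1) + C(11,2) + C(11,3) + C(11,4) + C(11,5) + C(11,6) + C(11,7) + 1
     = 1 + 11 + 55 + 165 + 330 + 462 + 462 + 330 + 1
     = 1817.

1817


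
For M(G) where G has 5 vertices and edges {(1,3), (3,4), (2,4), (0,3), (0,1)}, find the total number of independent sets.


An independent set in a graphic matroid is an acyclic edge subset.
G has 5 vertices and 5 edges.
Enumerate all 2^5 = 32 subsets, checking for acyclicity.
Total independent sets = 28.

28


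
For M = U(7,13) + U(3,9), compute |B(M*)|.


(M1+M2)* = M1* + M2*.
M1* = U(6,13), bases: C(13,6) = 1716.
M2* = U(6,9), bases: C(9,6) = 84.
|B(M*)| = 1716 * 84 = 144144.

144144


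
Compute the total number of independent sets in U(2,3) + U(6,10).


For a direct sum, |I(M1+M2)| = |I(M1)| * |I(M2)|.
|I(U(2,3))| = sum C(3,k) for k=0..2 = 7.
|I(U(6,10))| = sum C(10,k) for k=0..6 = 848.
Total = 7 * 848 = 5936.

5936


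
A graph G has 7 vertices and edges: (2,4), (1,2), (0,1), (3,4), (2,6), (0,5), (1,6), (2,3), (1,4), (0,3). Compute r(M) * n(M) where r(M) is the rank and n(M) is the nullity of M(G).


r(M) = |V| - c = 7 - 1 = 6.
nullity = |E| - r(M) = 10 - 6 = 4.
Product = 6 * 4 = 24.

24


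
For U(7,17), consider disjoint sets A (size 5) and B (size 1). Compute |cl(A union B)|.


|A union B| = 5 + 1 = 6 (disjoint).
In U(7,17), cl(S) = S if |S| < 7, else cl(S) = E.
Since 6 < 7, cl(A union B) = A union B.
|cl(A union B)| = 6.

6


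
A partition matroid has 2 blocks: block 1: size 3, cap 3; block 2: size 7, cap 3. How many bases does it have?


A basis picks exactly ci elements from block i.
Number of bases = product of C(|Si|, ci).
= C(3,3) * C(7,3)
= 1 * 35
= 35.

35


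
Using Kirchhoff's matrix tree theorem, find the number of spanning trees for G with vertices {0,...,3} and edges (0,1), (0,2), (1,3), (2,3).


By Kirchhoff's matrix tree theorem, the number of spanning trees equals
the determinant of any cofactor of the Laplacian matrix L.
G has 4 vertices and 4 edges.
Computing the (3 x 3) cofactor determinant gives 4.

4


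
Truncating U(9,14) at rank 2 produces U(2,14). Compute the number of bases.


Truncating U(9,14) to rank 2 gives U(2,14).
Bases of U(2,14) are all 2-element subsets of 14 elements.
Number of bases = C(14,2) = (14 * 13) / (1 * 2) = 91.

91


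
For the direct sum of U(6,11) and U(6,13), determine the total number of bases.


Bases of a direct sum M1 + M2: |B| = |B(M1)| * |B(M2)|.
|B(U(6,11))| = C(11,6) = 462.
|B(U(6,13))| = C(13,6) = 1716.
Total bases = 462 * 1716 = 792792.

792792


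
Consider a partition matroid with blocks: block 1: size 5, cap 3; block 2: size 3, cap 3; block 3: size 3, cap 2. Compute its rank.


Rank of a partition matroid = sum of min(|Si|, ci) for each block.
= min(5,3) + min(3,3) + min(3,2)
= 3 + 3 + 2
= 8.

8


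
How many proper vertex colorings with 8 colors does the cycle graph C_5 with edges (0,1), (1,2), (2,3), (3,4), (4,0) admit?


P(C_5, k) = (k-1)^5 + (-1)^5*(k-1).
P(8) = (7)^5 - 7
= 16807 - 7 = 16800.

16800


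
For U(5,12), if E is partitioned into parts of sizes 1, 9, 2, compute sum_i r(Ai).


r(Ai) = min(|Ai|, 5) for each part.
Sum = min(1,5) + min(9,5) + min(2,5)
    = 1 + 5 + 2
    = 8.

8


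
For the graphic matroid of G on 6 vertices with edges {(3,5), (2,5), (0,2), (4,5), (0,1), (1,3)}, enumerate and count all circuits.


A circuit in a graphic matroid = edge set of a simple cycle.
G has 6 vertices and 6 edges.
Enumerating all minimal edge subsets forming cycles...
Total circuits found: 1.

1


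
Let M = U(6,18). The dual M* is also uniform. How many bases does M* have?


The dual of U(r,n) is U(n-r, n) = U(12,18).
Bases of U(12,18) are all (12)-element subsets.
|B(M*)| = C(18,12) = 18! / (12! * 6!) = 18564.

18564


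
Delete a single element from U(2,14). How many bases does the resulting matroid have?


Deleting e from U(2,14) gives U(2,13) since n > r.
Bases of U(2,13) = (13 choose 2) = 78.

78


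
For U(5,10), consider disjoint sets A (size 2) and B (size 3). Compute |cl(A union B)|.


|A union B| = 2 + 3 = 5 (disjoint).
In U(5,10), cl(S) = S if |S| < 5, else cl(S) = E.
Since 5 >= 5, cl(A union B) = E.
|cl(A union B)| = 10.

10


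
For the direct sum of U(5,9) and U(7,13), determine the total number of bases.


Bases of a direct sum M1 + M2: |B| = |B(M1)| * |B(M2)|.
|B(U(5,9))| = C(9,5) = 126.
|B(U(7,13))| = C(13,7) = 1716.
Total bases = 126 * 1716 = 216216.

216216


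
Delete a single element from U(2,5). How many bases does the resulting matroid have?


Deleting e from U(2,5) gives U(2,4) since n > r.
Bases of U(2,4) = C(4,2) = 4! / (2! * 2!) = 6.

6


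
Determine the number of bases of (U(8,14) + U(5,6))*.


(M1+M2)* = M1* + M2*.
M1* = U(6,14), bases: C(14,6) = 3003.
M2* = U(1,6), bases: C(6,1) = 6.
|B(M*)| = 3003 * 6 = 18018.

18018


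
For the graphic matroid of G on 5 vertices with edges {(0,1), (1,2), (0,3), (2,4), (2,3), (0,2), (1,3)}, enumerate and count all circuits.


A circuit in a graphic matroid = edge set of a simple cycle.
G has 5 vertices and 7 edges.
Enumerating all minimal edge subsets forming cycles...
Total circuits found: 7.

7


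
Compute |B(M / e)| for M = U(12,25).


Contracting e from U(12,25) gives U(11,24).
Bases of U(11,24) = C(24,11) = 24! / (11! * 13!) = 2496144.

2496144


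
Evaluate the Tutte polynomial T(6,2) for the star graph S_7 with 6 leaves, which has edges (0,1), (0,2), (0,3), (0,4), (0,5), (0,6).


A star on 7 vertices is a tree with 6 edges.
T(x,y) = x^(6) for any tree.
T(6,2) = 6^6 = 46656.

46656


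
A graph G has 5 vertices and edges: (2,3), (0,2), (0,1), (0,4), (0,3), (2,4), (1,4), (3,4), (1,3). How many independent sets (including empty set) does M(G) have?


An independent set in a graphic matroid is an acyclic edge subset.
G has 5 vertices and 9 edges.
Enumerate all 2^9 = 512 subsets, checking for acyclicity.
Total independent sets = 198.

198


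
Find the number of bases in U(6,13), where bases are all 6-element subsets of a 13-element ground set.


Bases of U(6,13) are all 6-element subsets of the 13-element ground set.
Number of bases = C(13,6).
C(13,6) = 1716.

1716


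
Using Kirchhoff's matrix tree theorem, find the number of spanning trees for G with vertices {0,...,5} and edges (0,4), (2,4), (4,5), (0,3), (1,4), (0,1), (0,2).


By Kirchhoff's matrix tree theorem, the number of spanning trees equals
the determinant of any cofactor of the Laplacian matrix L.
G has 6 vertices and 7 edges.
Computing the (5 x 5) cofactor determinant gives 8.

8


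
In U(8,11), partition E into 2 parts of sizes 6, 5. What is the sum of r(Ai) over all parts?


r(Ai) = min(|Ai|, 8) for each part.
Sum = min(6,8) + min(5,8)
    = 6 + 5
    = 11.

11


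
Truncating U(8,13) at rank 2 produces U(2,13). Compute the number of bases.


Truncating U(8,13) to rank 2 gives U(2,13).
Bases of U(2,13) are all 2-element subsets of 13 elements.
Number of bases = C(13,2) = 13! / (2! * 11!) = 78.

78


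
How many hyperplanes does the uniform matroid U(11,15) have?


Hyperplanes of U(11,15) are flats of rank 10.
In a uniform matroid, these are exactly the (10)-element subsets.
Count = C(15,10) = 3003.

3003


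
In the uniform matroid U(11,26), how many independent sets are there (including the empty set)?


Independent sets of U(11,26) are all subsets of size <= 11.
Count = (26 choose 0) + (26 choose 1) + (26 choose 2) + (26 choose 3) + (26 choose 4) + (26 choose 5) + (26 choose 6) + (26 choose 7) + (26 choose 8) + (26 choose 9) + (26 choose 10) + (26 choose 11)
     = 1 + 26 + 325 + 2600 + 14950 + 65780 + 230230 + 657800 + 1562275 + 3124550 + 5311735 + 7726160
     = 18696432.

18696432


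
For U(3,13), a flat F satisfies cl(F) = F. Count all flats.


Flats of U(3,13): every subset of size < 3 is a flat, plus E itself.
Count = (13 choose 0) + (13 choose 1) + (13 choose 2) + 1
     = 1 + 13 + 78 + 1
     = 93.

93


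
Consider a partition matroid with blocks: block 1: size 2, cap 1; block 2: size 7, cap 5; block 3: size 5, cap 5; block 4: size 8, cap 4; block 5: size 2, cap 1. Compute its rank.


Rank of a partition matroid = sum of min(|Si|, ci) for each block.
= min(2,1) + min(7,5) + min(5,5) + min(8,4) + min(2,1)
= 1 + 5 + 5 + 4 + 1
= 16.

16


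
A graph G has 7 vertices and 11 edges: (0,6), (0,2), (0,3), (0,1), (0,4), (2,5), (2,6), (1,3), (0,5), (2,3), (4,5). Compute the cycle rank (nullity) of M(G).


Cycle rank (nullity) = |E| - r(M) = |E| - (|V| - c).
|E| = 11, |V| = 7, c = 1.
Nullity = 11 - (7 - 1) = 11 - 6 = 5.

5


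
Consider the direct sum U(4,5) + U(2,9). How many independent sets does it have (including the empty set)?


For a direct sum, |I(M1+M2)| = |I(M1)| * |I(M2)|.
|I(U(4,5))| = sum C(5,k) for k=0..4 = 31.
|I(U(2,9))| = sum C(9,k) for k=0..2 = 46.
Total = 31 * 46 = 1426.

1426
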